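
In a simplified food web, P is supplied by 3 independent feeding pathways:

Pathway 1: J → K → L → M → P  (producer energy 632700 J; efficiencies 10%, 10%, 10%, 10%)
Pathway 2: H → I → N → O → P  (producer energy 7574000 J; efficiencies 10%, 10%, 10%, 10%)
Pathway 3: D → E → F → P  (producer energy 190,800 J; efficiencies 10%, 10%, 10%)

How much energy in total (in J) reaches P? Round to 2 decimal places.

1011.47 J

Pathway 1: 632700 × 0.1 × 0.1 × 0.1 × 0.1 = 63.27 J
Pathway 2: 7574000 × 0.1 × 0.1 × 0.1 × 0.1 = 757.4 J
Pathway 3: 190800 × 0.1 × 0.1 × 0.1 = 190.8 J
Total at P: 63.27 + 757.4 + 190.8 = 1011.47 J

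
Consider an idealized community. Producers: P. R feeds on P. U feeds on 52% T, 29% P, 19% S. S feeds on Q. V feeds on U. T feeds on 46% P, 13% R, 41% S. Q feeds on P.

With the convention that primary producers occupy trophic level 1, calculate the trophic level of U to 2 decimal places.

3.39

Q: 1 + 1 = 2
R: 1 + 1 = 2
S: 1 + 2 = 3
T: 1 + (0.46×1 + 0.13×2 + 0.41×3) = 2.95
U: 1 + (0.52×2.95 + 0.29×1 + 0.19×3) = 3.394
V: 1 + 3.394 = 4.394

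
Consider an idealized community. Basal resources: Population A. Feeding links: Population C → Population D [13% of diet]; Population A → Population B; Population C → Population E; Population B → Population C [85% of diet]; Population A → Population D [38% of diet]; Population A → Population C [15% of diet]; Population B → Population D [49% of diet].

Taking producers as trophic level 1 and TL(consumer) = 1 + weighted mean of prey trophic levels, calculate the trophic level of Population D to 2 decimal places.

Population B: 1 + 1 = 2
Population C: 1 + (0.85×2 + 0.15×1) = 2.85
Population D: 1 + (0.49×2 + 0.13×2.85 + 0.38×1) = 2.7305
Population E: 1 + 2.85 = 3.85

2.73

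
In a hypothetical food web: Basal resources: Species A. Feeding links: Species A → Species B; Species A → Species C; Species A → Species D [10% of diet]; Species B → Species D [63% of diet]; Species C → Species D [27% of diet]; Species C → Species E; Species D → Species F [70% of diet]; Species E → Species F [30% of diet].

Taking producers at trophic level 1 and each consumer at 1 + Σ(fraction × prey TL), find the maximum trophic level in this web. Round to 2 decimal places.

3.93

Species B: 1 + 1 = 2
Species C: 1 + 1 = 2
Species D: 1 + (0.1×1 + 0.63×2 + 0.27×2) = 2.9
Species E: 1 + 2 = 3
Species F: 1 + (0.7×2.9 + 0.3×3) = 3.93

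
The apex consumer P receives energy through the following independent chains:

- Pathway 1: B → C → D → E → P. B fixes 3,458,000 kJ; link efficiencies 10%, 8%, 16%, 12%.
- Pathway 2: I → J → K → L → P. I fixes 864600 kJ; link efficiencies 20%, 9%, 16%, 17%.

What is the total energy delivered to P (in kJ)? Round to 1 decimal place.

954.5 kJ

Pathway 1: 3458000 × 0.1 × 0.08 × 0.16 × 0.12 = 531.1488 kJ
Pathway 2: 864600 × 0.2 × 0.09 × 0.16 × 0.17 = 423.30816 kJ
Total at P: 531.1488 + 423.30816 = 954.45696 kJ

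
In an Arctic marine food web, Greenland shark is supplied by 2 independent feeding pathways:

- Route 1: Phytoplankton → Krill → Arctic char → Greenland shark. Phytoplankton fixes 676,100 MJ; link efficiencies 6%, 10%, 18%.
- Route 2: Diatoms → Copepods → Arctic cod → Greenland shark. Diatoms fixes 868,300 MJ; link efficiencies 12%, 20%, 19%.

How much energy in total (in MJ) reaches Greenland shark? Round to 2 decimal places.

4689.64 MJ

Route 1: 676100 × 0.06 × 0.1 × 0.18 = 730.188 MJ
Route 2: 868300 × 0.12 × 0.2 × 0.19 = 3959.448 MJ
Total at Greenland shark: 730.188 + 3959.448 = 4689.636 MJ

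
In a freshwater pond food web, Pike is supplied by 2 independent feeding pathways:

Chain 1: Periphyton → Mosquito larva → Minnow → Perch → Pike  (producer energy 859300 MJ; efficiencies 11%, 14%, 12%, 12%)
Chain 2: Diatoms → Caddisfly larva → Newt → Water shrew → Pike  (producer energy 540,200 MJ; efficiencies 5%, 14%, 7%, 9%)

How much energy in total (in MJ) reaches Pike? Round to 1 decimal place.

214.4 MJ

Chain 1: 859300 × 0.11 × 0.14 × 0.12 × 0.12 = 190.558368 MJ
Chain 2: 540200 × 0.05 × 0.14 × 0.07 × 0.09 = 23.82282 MJ
Total at Pike: 190.558368 + 23.82282 = 214.381188 MJ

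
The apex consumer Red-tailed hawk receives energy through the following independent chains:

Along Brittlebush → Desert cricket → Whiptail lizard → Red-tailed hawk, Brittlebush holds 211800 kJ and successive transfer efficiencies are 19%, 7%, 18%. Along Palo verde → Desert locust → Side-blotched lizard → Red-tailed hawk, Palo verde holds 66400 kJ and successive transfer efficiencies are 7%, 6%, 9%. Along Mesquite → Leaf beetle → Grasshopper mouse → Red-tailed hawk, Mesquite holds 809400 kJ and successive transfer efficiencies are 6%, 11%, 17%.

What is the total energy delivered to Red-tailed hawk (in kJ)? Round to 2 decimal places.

Via Brittlebush: 211800 × 0.19 × 0.07 × 0.18 = 507.0492 kJ
Via Palo verde: 66400 × 0.07 × 0.06 × 0.09 = 25.0992 kJ
Via Mesquite: 809400 × 0.06 × 0.11 × 0.17 = 908.1468 kJ
Total at Red-tailed hawk: 507.0492 + 25.0992 + 908.1468 = 1440.2952 kJ

1440.30 kJ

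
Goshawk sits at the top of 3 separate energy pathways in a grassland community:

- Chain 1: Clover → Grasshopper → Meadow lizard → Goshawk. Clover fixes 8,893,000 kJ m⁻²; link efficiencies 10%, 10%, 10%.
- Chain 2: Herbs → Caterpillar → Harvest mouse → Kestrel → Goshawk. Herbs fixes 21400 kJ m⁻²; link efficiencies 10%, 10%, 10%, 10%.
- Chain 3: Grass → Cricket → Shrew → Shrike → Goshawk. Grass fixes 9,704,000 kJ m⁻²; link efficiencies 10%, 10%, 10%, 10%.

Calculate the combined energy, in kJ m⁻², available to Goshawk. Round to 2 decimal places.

Chain 1: 8893000 × 0.1 × 0.1 × 0.1 = 8893 kJ m⁻²
Chain 2: 21400 × 0.1 × 0.1 × 0.1 × 0.1 = 2.14 kJ m⁻²
Chain 3: 9704000 × 0.1 × 0.1 × 0.1 × 0.1 = 970.4 kJ m⁻²
Total at Goshawk: 8893 + 2.14 + 970.4 = 9865.54 kJ m⁻²

9865.54 kJ m⁻²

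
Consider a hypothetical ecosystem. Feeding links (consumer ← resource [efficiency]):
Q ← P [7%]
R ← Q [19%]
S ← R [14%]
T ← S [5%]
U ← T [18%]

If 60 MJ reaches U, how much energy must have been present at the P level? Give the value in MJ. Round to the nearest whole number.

Cumulative transfer efficiency: 0.07 × 0.19 × 0.14 × 0.05 × 0.18 = 0.000016758
P energy = 60 / 0.000016758 = 3580380 MJ

3580380 MJ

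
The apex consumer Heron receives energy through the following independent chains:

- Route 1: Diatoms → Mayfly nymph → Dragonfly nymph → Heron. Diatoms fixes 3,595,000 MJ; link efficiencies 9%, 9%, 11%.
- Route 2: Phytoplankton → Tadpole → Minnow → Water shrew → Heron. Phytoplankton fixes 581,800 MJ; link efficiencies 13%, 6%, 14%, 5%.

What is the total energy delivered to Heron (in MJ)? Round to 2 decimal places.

Route 1: 3595000 × 0.09 × 0.09 × 0.11 = 3203.145 MJ
Route 2: 581800 × 0.13 × 0.06 × 0.14 × 0.05 = 31.76628 MJ
Total at Heron: 3203.145 + 31.76628 = 3234.91128 MJ

3234.91 MJ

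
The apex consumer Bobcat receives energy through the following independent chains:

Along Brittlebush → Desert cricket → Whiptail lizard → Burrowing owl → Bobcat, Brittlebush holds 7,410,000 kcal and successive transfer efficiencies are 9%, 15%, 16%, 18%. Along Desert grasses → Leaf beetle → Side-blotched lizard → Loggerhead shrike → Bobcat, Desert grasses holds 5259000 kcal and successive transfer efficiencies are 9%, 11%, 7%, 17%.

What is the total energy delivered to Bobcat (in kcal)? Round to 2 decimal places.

3500.57 kcal

Via Brittlebush: 7410000 × 0.09 × 0.15 × 0.16 × 0.18 = 2881.008 kcal
Via Desert grasses: 5259000 × 0.09 × 0.11 × 0.07 × 0.17 = 619.56279 kcal
Total at Bobcat: 2881.008 + 619.56279 = 3500.57079 kcal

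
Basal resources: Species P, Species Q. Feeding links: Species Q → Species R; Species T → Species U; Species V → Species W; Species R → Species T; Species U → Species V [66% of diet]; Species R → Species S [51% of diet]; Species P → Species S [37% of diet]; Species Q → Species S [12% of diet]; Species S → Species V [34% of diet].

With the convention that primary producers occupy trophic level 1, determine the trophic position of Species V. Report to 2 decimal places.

4.49

Species R: 1 + 1 = 2
Species S: 1 + (0.51×2 + 0.12×1 + 0.37×1) = 2.51
Species T: 1 + 2 = 3
Species U: 1 + 3 = 4
Species V: 1 + (0.34×2.51 + 0.66×4) = 4.4934
Species W: 1 + 4.4934 = 5.4934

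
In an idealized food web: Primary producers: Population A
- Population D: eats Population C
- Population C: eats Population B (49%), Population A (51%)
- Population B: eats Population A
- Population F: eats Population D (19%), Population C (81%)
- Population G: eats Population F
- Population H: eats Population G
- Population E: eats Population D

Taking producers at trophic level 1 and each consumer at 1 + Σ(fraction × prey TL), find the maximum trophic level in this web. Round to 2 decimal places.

Population B: 1 + 1 = 2
Population C: 1 + (0.49×2 + 0.51×1) = 2.49
Population D: 1 + 2.49 = 3.49
Population E: 1 + 3.49 = 4.49
Population F: 1 + (0.19×3.49 + 0.81×2.49) = 3.68
Population G: 1 + 3.68 = 4.68
Population H: 1 + 4.68 = 5.68

5.68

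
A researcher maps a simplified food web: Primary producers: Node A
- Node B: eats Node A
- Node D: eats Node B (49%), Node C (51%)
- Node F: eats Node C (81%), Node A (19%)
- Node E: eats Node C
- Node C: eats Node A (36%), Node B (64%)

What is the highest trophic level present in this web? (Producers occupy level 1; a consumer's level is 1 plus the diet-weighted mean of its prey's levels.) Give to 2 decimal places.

3.64

Node B: 1 + 1 = 2
Node C: 1 + (0.36×1 + 0.64×2) = 2.64
Node D: 1 + (0.49×2 + 0.51×2.64) = 3.3264
Node E: 1 + 2.64 = 3.64
Node F: 1 + (0.81×2.64 + 0.19×1) = 3.3284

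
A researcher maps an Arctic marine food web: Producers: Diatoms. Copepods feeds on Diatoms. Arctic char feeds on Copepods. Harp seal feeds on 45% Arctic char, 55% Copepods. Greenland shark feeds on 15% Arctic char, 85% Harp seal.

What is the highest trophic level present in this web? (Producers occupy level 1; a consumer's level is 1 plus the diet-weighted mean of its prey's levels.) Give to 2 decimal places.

4.38

Copepods: 1 + 1 = 2
Arctic char: 1 + 2 = 3
Harp seal: 1 + (0.45×3 + 0.55×2) = 3.45
Greenland shark: 1 + (0.15×3 + 0.85×3.45) = 4.3825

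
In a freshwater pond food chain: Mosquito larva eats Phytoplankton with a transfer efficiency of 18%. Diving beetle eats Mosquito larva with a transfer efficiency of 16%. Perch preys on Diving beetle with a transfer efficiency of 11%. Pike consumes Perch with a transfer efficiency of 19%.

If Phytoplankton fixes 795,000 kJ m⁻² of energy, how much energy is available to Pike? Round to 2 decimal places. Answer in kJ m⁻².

Mosquito larva: 795000 × 0.18 = 143100 kJ m⁻²
Diving beetle: 143100 × 0.16 = 22896 kJ m⁻²
Perch: 22896 × 0.11 = 2518.56 kJ m⁻²
Pike: 2518.56 × 0.19 = 478.5264 kJ m⁻²

478.53 kJ m⁻²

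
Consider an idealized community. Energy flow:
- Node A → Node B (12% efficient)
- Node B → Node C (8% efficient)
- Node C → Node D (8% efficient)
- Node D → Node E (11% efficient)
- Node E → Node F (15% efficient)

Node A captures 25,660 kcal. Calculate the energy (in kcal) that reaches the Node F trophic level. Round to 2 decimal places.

0.33 kcal

Node B: 25660 × 0.12 = 3079.2 kcal
Node C: 3079.2 × 0.08 = 246.336 kcal
Node D: 246.336 × 0.08 = 19.70688 kcal
Node E: 19.70688 × 0.11 = 2.1677568 kcal
Node F: 2.1677568 × 0.15 = 0.32516352 kcal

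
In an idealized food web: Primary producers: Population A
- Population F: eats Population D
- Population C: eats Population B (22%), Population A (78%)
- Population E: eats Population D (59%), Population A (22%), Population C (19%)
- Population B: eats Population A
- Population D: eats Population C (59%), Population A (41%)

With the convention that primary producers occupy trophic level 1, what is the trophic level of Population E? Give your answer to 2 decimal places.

Population B: 1 + 1 = 2
Population C: 1 + (0.22×2 + 0.78×1) = 2.22
Population D: 1 + (0.59×2.22 + 0.41×1) = 2.7198
Population E: 1 + (0.59×2.7198 + 0.22×1 + 0.19×2.22) = 3.246482
Population F: 1 + 2.7198 = 3.7198

3.25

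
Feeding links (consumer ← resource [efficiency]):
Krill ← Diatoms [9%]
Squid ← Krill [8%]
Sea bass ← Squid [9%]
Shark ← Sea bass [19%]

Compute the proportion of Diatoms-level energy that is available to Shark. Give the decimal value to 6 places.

0.000123

Product of link efficiencies: 0.09 × 0.08 × 0.09 × 0.19 = 0.00012312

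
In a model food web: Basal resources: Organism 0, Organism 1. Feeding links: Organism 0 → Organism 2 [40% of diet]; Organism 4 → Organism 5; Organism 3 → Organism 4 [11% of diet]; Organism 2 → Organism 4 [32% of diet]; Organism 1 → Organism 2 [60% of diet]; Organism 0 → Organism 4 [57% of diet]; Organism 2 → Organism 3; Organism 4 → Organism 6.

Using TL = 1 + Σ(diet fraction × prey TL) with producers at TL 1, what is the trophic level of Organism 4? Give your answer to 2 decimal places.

2.54

Organism 2: 1 + (0.6×1 + 0.4×1) = 2
Organism 3: 1 + 2 = 3
Organism 4: 1 + (0.57×1 + 0.11×3 + 0.32×2) = 2.54
Organism 5: 1 + 2.54 = 3.54
Organism 6: 1 + 2.54 = 3.54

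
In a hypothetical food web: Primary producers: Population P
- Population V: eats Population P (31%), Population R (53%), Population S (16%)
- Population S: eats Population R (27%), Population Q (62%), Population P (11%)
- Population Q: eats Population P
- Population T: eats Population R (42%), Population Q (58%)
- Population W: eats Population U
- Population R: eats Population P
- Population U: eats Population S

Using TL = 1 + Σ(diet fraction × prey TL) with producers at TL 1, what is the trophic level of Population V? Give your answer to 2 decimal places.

Population Q: 1 + 1 = 2
Population R: 1 + 1 = 2
Population S: 1 + (0.27×2 + 0.62×2 + 0.11×1) = 2.89
Population T: 1 + (0.42×2 + 0.58×2) = 3
Population U: 1 + 2.89 = 3.89
Population V: 1 + (0.31×1 + 0.53×2 + 0.16×2.89) = 2.8324
Population W: 1 + 3.89 = 4.89

2.83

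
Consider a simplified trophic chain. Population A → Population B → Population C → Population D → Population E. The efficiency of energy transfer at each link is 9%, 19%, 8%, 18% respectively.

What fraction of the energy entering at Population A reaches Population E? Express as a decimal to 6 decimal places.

Product of link efficiencies: 0.09 × 0.19 × 0.08 × 0.18 = 0.00024624

0.000246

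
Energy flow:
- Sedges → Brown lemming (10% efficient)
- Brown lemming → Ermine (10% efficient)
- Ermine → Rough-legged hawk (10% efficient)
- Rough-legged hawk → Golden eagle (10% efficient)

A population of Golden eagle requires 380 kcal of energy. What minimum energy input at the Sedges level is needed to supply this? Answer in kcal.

3800000 kcal

Cumulative transfer efficiency: 0.1 × 0.1 × 0.1 × 0.1 = 0.0001
Sedges energy = 380 / 0.0001 = 3800000 kcal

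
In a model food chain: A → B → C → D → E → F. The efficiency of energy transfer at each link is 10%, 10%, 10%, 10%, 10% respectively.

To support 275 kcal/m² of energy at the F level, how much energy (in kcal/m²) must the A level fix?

Cumulative transfer efficiency: 0.1 × 0.1 × 0.1 × 0.1 × 0.1 = 0.00001
A energy = 275 / 0.00001 = 27500000 kcal/m²

27500000 kcal/m²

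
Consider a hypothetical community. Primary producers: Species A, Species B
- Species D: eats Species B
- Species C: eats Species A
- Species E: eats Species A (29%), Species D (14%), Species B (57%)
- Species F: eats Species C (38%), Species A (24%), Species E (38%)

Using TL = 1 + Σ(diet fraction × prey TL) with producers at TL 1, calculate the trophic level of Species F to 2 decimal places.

2.81

Species C: 1 + 1 = 2
Species D: 1 + 1 = 2
Species E: 1 + (0.29×1 + 0.14×2 + 0.57×1) = 2.14
Species F: 1 + (0.38×2 + 0.24×1 + 0.38×2.14) = 2.8132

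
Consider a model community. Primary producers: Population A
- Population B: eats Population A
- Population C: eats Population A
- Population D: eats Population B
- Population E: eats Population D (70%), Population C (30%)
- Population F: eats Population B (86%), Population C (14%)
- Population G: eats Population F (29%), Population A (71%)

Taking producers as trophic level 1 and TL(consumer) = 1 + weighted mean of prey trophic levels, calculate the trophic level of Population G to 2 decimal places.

Population B: 1 + 1 = 2
Population C: 1 + 1 = 2
Population D: 1 + 2 = 3
Population E: 1 + (0.7×3 + 0.3×2) = 3.7
Population F: 1 + (0.86×2 + 0.14×2) = 3
Population G: 1 + (0.29×3 + 0.71×1) = 2.58

2.58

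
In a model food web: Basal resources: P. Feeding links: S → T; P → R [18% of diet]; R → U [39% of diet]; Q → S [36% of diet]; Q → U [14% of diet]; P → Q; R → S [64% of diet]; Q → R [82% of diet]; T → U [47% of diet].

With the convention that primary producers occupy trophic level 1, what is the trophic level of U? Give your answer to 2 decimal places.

4.51

Q: 1 + 1 = 2
R: 1 + (0.82×2 + 0.18×1) = 2.82
S: 1 + (0.36×2 + 0.64×2.82) = 3.5248
T: 1 + 3.5248 = 4.5248
U: 1 + (0.14×2 + 0.39×2.82 + 0.47×4.5248) = 4.506456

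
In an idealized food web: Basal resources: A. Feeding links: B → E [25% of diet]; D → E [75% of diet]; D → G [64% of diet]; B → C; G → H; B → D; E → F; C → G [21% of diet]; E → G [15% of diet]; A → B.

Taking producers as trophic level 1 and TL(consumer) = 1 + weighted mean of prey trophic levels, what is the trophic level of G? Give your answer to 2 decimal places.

4.11

B: 1 + 1 = 2
C: 1 + 2 = 3
D: 1 + 2 = 3
E: 1 + (0.75×3 + 0.25×2) = 3.75
F: 1 + 3.75 = 4.75
G: 1 + (0.21×3 + 0.15×3.75 + 0.64×3) = 4.1125
H: 1 + 4.1125 = 5.1125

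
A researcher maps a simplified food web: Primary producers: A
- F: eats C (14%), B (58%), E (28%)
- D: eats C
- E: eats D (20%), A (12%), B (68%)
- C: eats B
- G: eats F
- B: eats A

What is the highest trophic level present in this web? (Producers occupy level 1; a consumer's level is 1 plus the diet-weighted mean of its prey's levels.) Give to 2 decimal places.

4.50

B: 1 + 1 = 2
C: 1 + 2 = 3
D: 1 + 3 = 4
E: 1 + (0.2×4 + 0.12×1 + 0.68×2) = 3.28
F: 1 + (0.14×3 + 0.58×2 + 0.28×3.28) = 3.4984
G: 1 + 3.4984 = 4.4984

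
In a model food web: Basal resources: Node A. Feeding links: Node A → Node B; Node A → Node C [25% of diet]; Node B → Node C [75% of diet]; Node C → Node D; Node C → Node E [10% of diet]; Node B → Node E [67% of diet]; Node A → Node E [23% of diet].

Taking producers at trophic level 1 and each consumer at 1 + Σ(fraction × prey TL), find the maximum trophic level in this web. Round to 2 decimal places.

3.75

Node B: 1 + 1 = 2
Node C: 1 + (0.25×1 + 0.75×2) = 2.75
Node D: 1 + 2.75 = 3.75
Node E: 1 + (0.1×2.75 + 0.67×2 + 0.23×1) = 2.845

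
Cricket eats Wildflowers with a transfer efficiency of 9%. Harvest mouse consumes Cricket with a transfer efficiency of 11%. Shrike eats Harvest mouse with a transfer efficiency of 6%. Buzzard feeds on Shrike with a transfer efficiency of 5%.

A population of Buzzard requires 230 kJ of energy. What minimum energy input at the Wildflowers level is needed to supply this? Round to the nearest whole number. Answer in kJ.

Cumulative transfer efficiency: 0.09 × 0.11 × 0.06 × 0.05 = 0.0000297
Wildflowers energy = 230 / 0.0000297 = 7744108 kJ

7744108 kJ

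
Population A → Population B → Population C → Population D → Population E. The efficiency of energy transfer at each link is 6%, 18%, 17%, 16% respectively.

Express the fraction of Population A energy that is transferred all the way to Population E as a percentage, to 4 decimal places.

Product of link efficiencies: 0.06 × 0.18 × 0.17 × 0.16 = 0.00029376
As a percentage: 0.00029376 × 100 = 0.0294%

0.0294%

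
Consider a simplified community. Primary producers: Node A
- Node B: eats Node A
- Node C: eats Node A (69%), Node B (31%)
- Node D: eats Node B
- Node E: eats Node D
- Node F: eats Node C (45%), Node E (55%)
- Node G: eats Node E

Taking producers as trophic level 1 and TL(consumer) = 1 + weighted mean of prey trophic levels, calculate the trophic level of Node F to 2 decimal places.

Node B: 1 + 1 = 2
Node C: 1 + (0.69×1 + 0.31×2) = 2.31
Node D: 1 + 2 = 3
Node E: 1 + 3 = 4
Node F: 1 + (0.45×2.31 + 0.55×4) = 4.2395
Node G: 1 + 4 = 5

4.24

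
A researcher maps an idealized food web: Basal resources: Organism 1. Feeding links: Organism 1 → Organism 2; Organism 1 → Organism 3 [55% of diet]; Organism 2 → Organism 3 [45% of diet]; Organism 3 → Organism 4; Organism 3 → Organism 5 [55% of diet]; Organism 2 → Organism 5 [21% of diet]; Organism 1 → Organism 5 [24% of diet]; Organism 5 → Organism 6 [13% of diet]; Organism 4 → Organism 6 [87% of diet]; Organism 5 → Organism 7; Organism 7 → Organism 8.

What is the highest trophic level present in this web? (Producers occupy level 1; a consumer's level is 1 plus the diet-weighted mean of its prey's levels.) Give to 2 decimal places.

5.01

Organism 2: 1 + 1 = 2
Organism 3: 1 + (0.55×1 + 0.45×2) = 2.45
Organism 4: 1 + 2.45 = 3.45
Organism 5: 1 + (0.55×2.45 + 0.21×2 + 0.24×1) = 3.0075
Organism 6: 1 + (0.13×3.0075 + 0.87×3.45) = 4.392475
Organism 7: 1 + 3.0075 = 4.0075
Organism 8: 1 + 4.0075 = 5.0075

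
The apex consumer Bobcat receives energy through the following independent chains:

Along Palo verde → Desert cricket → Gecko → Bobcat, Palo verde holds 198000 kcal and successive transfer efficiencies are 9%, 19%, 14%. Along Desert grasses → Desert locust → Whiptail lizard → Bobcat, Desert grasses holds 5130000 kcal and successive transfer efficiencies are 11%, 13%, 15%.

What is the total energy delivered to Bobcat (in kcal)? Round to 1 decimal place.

Via Palo verde: 198000 × 0.09 × 0.19 × 0.14 = 474.012 kcal
Via Desert grasses: 5130000 × 0.11 × 0.13 × 0.15 = 11003.85 kcal
Total at Bobcat: 474.012 + 11003.85 = 11477.862 kcal

11477.9 kcal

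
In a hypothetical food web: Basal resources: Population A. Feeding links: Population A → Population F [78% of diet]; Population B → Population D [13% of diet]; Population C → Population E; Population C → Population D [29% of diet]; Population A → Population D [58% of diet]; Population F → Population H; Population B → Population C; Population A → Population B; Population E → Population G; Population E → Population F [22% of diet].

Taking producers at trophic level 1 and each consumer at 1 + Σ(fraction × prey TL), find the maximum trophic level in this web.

5

Population B: 1 + 1 = 2
Population C: 1 + 2 = 3
Population D: 1 + (0.58×1 + 0.29×3 + 0.13×2) = 2.71
Population E: 1 + 3 = 4
Population F: 1 + (0.78×1 + 0.22×4) = 2.66
Population G: 1 + 4 = 5
Population H: 1 + 2.66 = 3.66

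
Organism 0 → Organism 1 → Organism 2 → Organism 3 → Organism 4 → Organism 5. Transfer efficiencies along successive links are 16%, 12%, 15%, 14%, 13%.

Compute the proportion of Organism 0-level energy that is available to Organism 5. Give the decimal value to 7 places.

Product of link efficiencies: 0.16 × 0.12 × 0.15 × 0.14 × 0.13 = 0.000052416

0.0000524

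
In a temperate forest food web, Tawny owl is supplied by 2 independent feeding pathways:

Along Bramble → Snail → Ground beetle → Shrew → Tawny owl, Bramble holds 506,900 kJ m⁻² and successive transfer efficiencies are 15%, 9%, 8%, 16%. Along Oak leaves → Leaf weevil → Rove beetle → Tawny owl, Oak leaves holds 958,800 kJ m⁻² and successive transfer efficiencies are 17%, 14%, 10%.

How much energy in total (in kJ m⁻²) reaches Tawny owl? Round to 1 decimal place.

Via Bramble: 506900 × 0.15 × 0.09 × 0.08 × 0.16 = 87.59232 kJ m⁻²
Via Oak leaves: 958800 × 0.17 × 0.14 × 0.1 = 2281.944 kJ m⁻²
Total at Tawny owl: 87.59232 + 2281.944 = 2369.53632 kJ m⁻²

2369.5 kJ m⁻²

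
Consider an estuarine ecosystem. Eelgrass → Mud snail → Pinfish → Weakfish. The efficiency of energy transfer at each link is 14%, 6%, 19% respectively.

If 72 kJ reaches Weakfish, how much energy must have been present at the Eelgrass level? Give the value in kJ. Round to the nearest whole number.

Cumulative transfer efficiency: 0.14 × 0.06 × 0.19 = 0.001596
Eelgrass energy = 72 / 0.001596 = 45113 kJ

45113 kJ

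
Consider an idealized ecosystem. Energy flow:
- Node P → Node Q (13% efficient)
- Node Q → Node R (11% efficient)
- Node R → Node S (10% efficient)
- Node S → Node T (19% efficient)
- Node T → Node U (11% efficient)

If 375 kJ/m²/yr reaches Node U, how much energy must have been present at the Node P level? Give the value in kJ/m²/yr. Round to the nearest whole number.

12547261 kJ/m²/yr

Cumulative transfer efficiency: 0.13 × 0.11 × 0.1 × 0.19 × 0.11 = 0.000029887
Node P energy = 375 / 0.000029887 = 12547261 kJ/m²/yr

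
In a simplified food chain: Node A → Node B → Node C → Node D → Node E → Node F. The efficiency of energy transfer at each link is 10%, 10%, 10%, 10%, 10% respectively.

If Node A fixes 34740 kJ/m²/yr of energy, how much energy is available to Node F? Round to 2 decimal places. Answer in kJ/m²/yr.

Node B: 34740 × 0.1 = 3474 kJ/m²/yr
Node C: 3474 × 0.1 = 347.4 kJ/m²/yr
Node D: 347.4 × 0.1 = 34.74 kJ/m²/yr
Node E: 34.74 × 0.1 = 3.474 kJ/m²/yr
Node F: 3.474 × 0.1 = 0.3474 kJ/m²/yr

0.35 kJ/m²/yr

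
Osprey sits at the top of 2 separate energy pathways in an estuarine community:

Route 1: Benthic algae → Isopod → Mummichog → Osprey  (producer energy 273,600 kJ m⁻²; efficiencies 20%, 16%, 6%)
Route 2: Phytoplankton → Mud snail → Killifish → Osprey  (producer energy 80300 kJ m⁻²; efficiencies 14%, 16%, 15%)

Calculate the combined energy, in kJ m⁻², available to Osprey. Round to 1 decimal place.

795.1 kJ m⁻²

Route 1: 273600 × 0.2 × 0.16 × 0.06 = 525.312 kJ m⁻²
Route 2: 80300 × 0.14 × 0.16 × 0.15 = 269.808 kJ m⁻²
Total at Osprey: 525.312 + 269.808 = 795.12 kJ m⁻²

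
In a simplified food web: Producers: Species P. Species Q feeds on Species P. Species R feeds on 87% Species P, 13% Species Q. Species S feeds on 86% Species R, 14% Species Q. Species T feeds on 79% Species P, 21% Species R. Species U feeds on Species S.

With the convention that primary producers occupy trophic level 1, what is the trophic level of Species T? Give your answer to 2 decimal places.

2.24

Species Q: 1 + 1 = 2
Species R: 1 + (0.87×1 + 0.13×2) = 2.13
Species S: 1 + (0.86×2.13 + 0.14×2) = 3.1118
Species T: 1 + (0.79×1 + 0.21×2.13) = 2.2373
Species U: 1 + 3.1118 = 4.1118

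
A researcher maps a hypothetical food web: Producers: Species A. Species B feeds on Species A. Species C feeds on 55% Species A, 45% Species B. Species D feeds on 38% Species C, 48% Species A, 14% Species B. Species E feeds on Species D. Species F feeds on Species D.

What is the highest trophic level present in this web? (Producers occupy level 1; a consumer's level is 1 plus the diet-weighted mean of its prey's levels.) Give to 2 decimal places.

3.69

Species B: 1 + 1 = 2
Species C: 1 + (0.55×1 + 0.45×2) = 2.45
Species D: 1 + (0.38×2.45 + 0.48×1 + 0.14×2) = 2.691
Species E: 1 + 2.691 = 3.691
Species F: 1 + 2.691 = 3.691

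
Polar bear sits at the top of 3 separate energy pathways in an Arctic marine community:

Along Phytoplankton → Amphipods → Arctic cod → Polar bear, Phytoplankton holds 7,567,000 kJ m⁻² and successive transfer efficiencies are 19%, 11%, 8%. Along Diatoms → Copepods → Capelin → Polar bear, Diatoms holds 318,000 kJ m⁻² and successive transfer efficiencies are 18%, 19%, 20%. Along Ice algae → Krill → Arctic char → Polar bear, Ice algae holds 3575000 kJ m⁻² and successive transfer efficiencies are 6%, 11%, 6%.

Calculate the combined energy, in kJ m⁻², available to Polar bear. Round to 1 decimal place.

16242.8 kJ m⁻²

Via Phytoplankton: 7567000 × 0.19 × 0.11 × 0.08 = 12652.024 kJ m⁻²
Via Diatoms: 318000 × 0.18 × 0.19 × 0.2 = 2175.12 kJ m⁻²
Via Ice algae: 3575000 × 0.06 × 0.11 × 0.06 = 1415.7 kJ m⁻²
Total at Polar bear: 12652.024 + 2175.12 + 1415.7 = 16242.844 kJ m⁻²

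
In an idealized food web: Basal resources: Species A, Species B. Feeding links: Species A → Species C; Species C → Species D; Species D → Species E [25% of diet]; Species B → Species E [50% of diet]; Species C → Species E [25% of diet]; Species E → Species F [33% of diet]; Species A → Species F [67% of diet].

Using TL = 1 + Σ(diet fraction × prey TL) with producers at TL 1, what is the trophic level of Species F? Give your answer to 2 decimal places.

Species C: 1 + 1 = 2
Species D: 1 + 2 = 3
Species E: 1 + (0.25×3 + 0.5×1 + 0.25×2) = 2.75
Species F: 1 + (0.33×2.75 + 0.67×1) = 2.5775

2.58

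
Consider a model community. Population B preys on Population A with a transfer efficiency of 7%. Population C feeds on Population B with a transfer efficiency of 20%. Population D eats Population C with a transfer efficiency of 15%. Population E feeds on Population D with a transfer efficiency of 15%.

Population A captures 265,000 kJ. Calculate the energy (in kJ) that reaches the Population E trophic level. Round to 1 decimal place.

Population B: 265000 × 0.07 = 18550 kJ
Population C: 18550 × 0.2 = 3710 kJ
Population D: 3710 × 0.15 = 556.5 kJ
Population E: 556.5 × 0.15 = 83.475 kJ

83.5 kJ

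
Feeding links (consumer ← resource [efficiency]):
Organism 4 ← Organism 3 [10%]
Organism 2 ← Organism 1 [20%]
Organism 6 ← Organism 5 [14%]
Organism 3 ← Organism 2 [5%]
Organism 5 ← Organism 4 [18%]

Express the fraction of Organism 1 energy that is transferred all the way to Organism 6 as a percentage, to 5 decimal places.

0.00252%

Product of link efficiencies: 0.2 × 0.05 × 0.1 × 0.18 × 0.14 = 0.0000252
As a percentage: 0.0000252 × 100 = 0.00252%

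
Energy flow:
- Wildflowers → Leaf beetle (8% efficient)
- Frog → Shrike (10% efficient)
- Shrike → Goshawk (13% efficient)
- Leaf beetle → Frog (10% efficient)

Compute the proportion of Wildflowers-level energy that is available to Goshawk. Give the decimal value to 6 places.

0.000104

Product of link efficiencies: 0.08 × 0.1 × 0.1 × 0.13 = 0.000104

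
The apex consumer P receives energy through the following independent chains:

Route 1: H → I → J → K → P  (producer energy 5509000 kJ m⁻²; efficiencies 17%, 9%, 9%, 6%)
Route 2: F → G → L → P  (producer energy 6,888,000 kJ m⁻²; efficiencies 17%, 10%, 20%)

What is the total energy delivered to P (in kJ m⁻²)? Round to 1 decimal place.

Route 1: 5509000 × 0.17 × 0.09 × 0.09 × 0.06 = 455.15358 kJ m⁻²
Route 2: 6888000 × 0.17 × 0.1 × 0.2 = 23419.2 kJ m⁻²
Total at P: 455.15358 + 23419.2 = 23874.35358 kJ m⁻²

23874.4 kJ m⁻²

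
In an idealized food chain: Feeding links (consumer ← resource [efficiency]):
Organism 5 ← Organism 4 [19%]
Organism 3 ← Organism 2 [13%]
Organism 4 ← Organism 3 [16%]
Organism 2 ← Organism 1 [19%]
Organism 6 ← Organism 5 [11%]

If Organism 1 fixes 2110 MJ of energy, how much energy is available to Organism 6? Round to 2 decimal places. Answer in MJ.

0.17 MJ

Organism 2: 2110 × 0.19 = 400.9 MJ
Organism 3: 400.9 × 0.13 = 52.117 MJ
Organism 4: 52.117 × 0.16 = 8.33872 MJ
Organism 5: 8.33872 × 0.19 = 1.5843568 MJ
Organism 6: 1.5843568 × 0.11 = 0.174279248 MJ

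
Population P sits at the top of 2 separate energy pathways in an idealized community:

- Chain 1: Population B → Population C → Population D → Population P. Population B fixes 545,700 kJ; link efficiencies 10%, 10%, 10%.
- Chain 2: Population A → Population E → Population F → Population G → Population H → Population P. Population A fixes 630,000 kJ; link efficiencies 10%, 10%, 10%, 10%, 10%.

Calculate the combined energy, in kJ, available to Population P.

Chain 1: 545700 × 0.1 × 0.1 × 0.1 = 545.7 kJ
Chain 2: 630000 × 0.1 × 0.1 × 0.1 × 0.1 × 0.1 = 6.3 kJ
Total at Population P: 545.7 + 6.3 = 552 kJ

552 kJ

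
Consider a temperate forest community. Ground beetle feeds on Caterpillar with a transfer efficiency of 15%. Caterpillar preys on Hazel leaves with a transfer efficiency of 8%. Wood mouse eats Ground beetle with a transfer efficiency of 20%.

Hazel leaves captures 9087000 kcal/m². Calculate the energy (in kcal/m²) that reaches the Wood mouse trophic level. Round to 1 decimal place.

Caterpillar: 9087000 × 0.08 = 726960 kcal/m²
Ground beetle: 726960 × 0.15 = 109044 kcal/m²
Wood mouse: 109044 × 0.2 = 21808.8 kcal/m²

21808.8 kcal/m²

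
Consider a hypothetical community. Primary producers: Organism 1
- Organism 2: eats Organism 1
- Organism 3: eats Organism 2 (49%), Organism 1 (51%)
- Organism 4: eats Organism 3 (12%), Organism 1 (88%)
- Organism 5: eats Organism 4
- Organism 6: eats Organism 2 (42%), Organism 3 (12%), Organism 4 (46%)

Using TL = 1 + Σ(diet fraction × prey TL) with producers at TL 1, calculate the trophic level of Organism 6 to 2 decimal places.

3.14

Organism 2: 1 + 1 = 2
Organism 3: 1 + (0.49×2 + 0.51×1) = 2.49
Organism 4: 1 + (0.12×2.49 + 0.88×1) = 2.1788
Organism 5: 1 + 2.1788 = 3.1788
Organism 6: 1 + (0.42×2 + 0.12×2.49 + 0.46×2.1788) = 3.141048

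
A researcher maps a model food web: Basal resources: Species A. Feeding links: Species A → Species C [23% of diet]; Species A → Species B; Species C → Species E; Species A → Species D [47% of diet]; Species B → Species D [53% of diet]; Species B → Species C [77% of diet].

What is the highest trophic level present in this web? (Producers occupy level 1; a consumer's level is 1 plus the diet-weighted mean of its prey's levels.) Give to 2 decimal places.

Species B: 1 + 1 = 2
Species C: 1 + (0.77×2 + 0.23×1) = 2.77
Species D: 1 + (0.47×1 + 0.53×2) = 2.53
Species E: 1 + 2.77 = 3.77

3.77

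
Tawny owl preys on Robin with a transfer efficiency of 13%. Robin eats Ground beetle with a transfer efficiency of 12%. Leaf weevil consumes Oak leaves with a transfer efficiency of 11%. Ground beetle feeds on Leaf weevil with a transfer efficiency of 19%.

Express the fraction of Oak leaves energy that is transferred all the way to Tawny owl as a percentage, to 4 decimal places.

0.0326%

Product of link efficiencies: 0.11 × 0.19 × 0.12 × 0.13 = 0.00032604
As a percentage: 0.00032604 × 100 = 0.0326%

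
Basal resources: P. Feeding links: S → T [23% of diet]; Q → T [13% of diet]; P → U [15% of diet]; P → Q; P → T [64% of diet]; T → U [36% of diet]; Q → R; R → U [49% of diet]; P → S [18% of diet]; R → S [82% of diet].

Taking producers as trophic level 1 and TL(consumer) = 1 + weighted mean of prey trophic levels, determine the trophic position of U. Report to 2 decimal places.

3.61

Q: 1 + 1 = 2
R: 1 + 2 = 3
S: 1 + (0.82×3 + 0.18×1) = 3.64
T: 1 + (0.23×3.64 + 0.13×2 + 0.64×1) = 2.7372
U: 1 + (0.49×3 + 0.15×1 + 0.36×2.7372) = 3.605392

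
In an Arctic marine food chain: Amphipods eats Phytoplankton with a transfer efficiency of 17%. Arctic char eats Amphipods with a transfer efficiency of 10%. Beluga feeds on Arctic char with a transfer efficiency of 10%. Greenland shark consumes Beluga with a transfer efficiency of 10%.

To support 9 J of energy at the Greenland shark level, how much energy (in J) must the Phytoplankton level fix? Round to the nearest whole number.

Cumulative transfer efficiency: 0.17 × 0.1 × 0.1 × 0.1 = 0.00017
Phytoplankton energy = 9 / 0.00017 = 52941 J

52941 J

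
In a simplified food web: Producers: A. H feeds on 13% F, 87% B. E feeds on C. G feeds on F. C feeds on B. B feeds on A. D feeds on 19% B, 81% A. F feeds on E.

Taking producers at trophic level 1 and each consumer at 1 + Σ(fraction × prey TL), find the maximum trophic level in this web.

B: 1 + 1 = 2
C: 1 + 2 = 3
D: 1 + (0.19×2 + 0.81×1) = 2.19
E: 1 + 3 = 4
F: 1 + 4 = 5
G: 1 + 5 = 6
H: 1 + (0.13×5 + 0.87×2) = 3.39

6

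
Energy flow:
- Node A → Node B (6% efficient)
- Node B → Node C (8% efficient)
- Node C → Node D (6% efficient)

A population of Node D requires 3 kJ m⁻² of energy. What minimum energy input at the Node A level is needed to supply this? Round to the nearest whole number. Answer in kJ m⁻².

10417 kJ m⁻²

Cumulative transfer efficiency: 0.06 × 0.08 × 0.06 = 0.000288
Node A energy = 3 / 0.000288 = 10417 kJ m⁻²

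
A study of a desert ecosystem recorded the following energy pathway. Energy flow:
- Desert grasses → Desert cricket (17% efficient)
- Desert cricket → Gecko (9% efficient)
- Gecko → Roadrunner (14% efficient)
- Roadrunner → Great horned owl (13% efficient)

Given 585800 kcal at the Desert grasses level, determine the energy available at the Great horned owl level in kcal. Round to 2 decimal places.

Desert cricket: 585800 × 0.17 = 99586 kcal
Gecko: 99586 × 0.09 = 8962.74 kcal
Roadrunner: 8962.74 × 0.14 = 1254.7836 kcal
Great horned owl: 1254.7836 × 0.13 = 163.121868 kcal

163.12 kcal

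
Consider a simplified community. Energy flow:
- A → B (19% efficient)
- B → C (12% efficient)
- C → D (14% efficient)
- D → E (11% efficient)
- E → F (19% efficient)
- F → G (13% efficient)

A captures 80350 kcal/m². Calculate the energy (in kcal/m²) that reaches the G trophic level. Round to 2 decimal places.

0.70 kcal/m²

B: 80350 × 0.19 = 15266.5 kcal/m²
C: 15266.5 × 0.12 = 1831.98 kcal/m²
D: 1831.98 × 0.14 = 256.4772 kcal/m²
E: 256.4772 × 0.11 = 28.212492 kcal/m²
F: 28.212492 × 0.19 = 5.36037348 kcal/m²
G: 5.36037348 × 0.13 = 0.6968485524 kcal/m²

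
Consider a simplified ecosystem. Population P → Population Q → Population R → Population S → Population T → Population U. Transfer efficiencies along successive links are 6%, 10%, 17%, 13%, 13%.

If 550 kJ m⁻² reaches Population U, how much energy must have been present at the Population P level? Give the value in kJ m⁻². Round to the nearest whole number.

31906254 kJ m⁻²

Cumulative transfer efficiency: 0.06 × 0.1 × 0.17 × 0.13 × 0.13 = 0.000017238
Population P energy = 550 / 0.000017238 = 31906254 kJ m⁻²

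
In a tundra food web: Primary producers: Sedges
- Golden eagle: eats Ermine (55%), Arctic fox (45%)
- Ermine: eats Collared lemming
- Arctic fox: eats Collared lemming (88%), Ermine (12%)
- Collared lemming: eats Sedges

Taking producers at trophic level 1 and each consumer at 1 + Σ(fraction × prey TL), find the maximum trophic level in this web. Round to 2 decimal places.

Collared lemming: 1 + 1 = 2
Ermine: 1 + 2 = 3
Arctic fox: 1 + (0.88×2 + 0.12×3) = 3.12
Golden eagle: 1 + (0.55×3 + 0.45×3.12) = 4.054

4.05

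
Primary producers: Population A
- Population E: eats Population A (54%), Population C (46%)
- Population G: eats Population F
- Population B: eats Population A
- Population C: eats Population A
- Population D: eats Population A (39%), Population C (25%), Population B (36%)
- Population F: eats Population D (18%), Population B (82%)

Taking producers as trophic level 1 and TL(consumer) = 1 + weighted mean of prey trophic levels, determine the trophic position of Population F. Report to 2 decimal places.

3.11

Population B: 1 + 1 = 2
Population C: 1 + 1 = 2
Population D: 1 + (0.39×1 + 0.25×2 + 0.36×2) = 2.61
Population E: 1 + (0.54×1 + 0.46×2) = 2.46
Population F: 1 + (0.18×2.61 + 0.82×2) = 3.1098
Population G: 1 + 3.1098 = 4.1098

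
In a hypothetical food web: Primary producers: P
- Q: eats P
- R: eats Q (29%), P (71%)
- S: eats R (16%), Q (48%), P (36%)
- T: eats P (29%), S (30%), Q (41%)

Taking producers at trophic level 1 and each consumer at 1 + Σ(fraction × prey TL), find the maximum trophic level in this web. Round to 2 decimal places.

2.92

Q: 1 + 1 = 2
R: 1 + (0.29×2 + 0.71×1) = 2.29
S: 1 + (0.16×2.29 + 0.48×2 + 0.36×1) = 2.6864
T: 1 + (0.29×1 + 0.3×2.6864 + 0.41×2) = 2.91592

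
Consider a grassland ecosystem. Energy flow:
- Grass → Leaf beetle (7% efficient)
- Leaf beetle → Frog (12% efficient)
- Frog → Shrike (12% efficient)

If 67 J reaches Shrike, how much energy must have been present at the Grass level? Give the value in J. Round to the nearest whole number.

Cumulative transfer efficiency: 0.07 × 0.12 × 0.12 = 0.001008
Grass energy = 67 / 0.001008 = 66468 J

66468 J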